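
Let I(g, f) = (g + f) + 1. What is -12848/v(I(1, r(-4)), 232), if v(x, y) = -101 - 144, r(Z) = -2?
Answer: 12848/245 ≈ 52.441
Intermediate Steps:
I(g, f) = 1 + f + g (I(g, f) = (f + g) + 1 = 1 + f + g)
v(x, y) = -245
-12848/v(I(1, r(-4)), 232) = -12848/(-245) = -12848*(-1/245) = 12848/245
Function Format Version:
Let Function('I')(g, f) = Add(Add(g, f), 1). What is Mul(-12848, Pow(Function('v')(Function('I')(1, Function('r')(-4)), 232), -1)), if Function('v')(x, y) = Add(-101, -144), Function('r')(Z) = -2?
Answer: Rational(12848, 245) ≈ 52.441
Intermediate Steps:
Function('I')(g, f) = Add(1, f, g) (Function('I')(g, f) = Add(Add(f, g), 1) = Add(1, f, g))
Function('v')(x, y) = -245
Mul(-12848, Pow(Function('v')(Function('I')(1, Function('r')(-4)), 232), -1)) = Mul(-12848, Pow(-245, -1)) = Mul(-12848, Rational(-1, 245)) = Rational(12848, 245)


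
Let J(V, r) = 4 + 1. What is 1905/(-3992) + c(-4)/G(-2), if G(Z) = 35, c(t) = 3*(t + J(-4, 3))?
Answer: -54699/139720 ≈ -0.39149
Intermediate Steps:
J(V, r) = 5
c(t) = 15 + 3*t (c(t) = 3*(t + 5) = 3*(5 + t) = 15 + 3*t)
1905/(-3992) + c(-4)/G(-2) = 1905/(-3992) + (15 + 3*(-4))/35 = 1905*(-1/3992) + (15 - 12)*(1/35) = -1905/3992 + 3*(1/35) = -1905/3992 + 3/35 = -54699/139720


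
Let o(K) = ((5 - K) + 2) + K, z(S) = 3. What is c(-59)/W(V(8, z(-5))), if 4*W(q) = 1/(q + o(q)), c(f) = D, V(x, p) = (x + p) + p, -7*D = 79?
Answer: -948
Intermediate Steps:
D = -79/7 (D = -⅐*79 = -79/7 ≈ -11.286)
o(K) = 7 (o(K) = (7 - K) + K = 7)
V(x, p) = x + 2*p (V(x, p) = (p + x) + p = x + 2*p)
c(f) = -79/7
W(q) = 1/(4*(7 + q)) (W(q) = 1/(4*(q + 7)) = 1/(4*(7 + q)))
c(-59)/W(V(8, z(-5))) = -79/(7*(1/(4*(7 + (8 + 2*3))))) = -79/(7*(1/(4*(7 + (8 + 6))))) = -79/(7*(1/(4*(7 + 14)))) = -79/(7*((¼)/21)) = -79/(7*((¼)*(1/21))) = -79/(7*1/84) = -79/7*84 = -948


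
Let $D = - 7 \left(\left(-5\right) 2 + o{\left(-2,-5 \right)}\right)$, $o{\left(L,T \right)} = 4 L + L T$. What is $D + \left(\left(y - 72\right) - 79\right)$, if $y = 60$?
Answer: $-35$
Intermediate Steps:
$D = 56$ ($D = - 7 \left(\left(-5\right) 2 - 2 \left(4 - 5\right)\right) = - 7 \left(-10 - -2\right) = - 7 \left(-10 + 2\right) = \left(-7\right) \left(-8\right) = 56$)
$D + \left(\left(y - 72\right) - 79\right) = 56 + \left(\left(60 - 72\right) - 79\right) = 56 - 91 = -35$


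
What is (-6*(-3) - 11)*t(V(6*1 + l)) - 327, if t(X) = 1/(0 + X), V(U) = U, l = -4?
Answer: -647/2 ≈ -323.50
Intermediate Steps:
t(X) = 1/X
(-6*(-3) - 11)*t(V(6*1 + l)) - 327 = (-6*(-3) - 11)/(6*1 - 4) - 327 = (18 - 11)/(6 - 4) - 327 = 7/2 - 327 = -647/2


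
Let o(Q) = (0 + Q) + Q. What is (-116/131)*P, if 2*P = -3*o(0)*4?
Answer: 0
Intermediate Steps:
o(Q) = 2*Q (o(Q) = Q + Q = 2*Q)
P = 0 (P = (-6*0*4)/2 = (-3*0*4)/2 = (0*4)/2 = (½)*0 = 0)
(-116/131)*P = -116/131*0 = 0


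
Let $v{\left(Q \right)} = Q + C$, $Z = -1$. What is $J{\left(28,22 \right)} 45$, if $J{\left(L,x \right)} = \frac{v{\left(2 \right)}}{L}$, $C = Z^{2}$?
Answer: $\frac{135}{28} \approx 4.8214$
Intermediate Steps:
$C = 1$ ($C = \left(-1\right)^{2} = 1$)
$v{\left(Q \right)} = 1 + Q$ ($v{\left(Q \right)} = Q + 1 = 1 + Q$)
$J{\left(L,x \right)} = \frac{3}{L}$ ($J{\left(L,x \right)} = \frac{1 + 2}{L} = \frac{3}{L}$)
$J{\left(28,22 \right)} 45 = \frac{3}{28} \cdot 45 = \frac{135}{28}$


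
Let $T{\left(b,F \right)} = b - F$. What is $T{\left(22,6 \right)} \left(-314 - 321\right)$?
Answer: $-10160$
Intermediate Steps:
$T{\left(22,6 \right)} \left(-314 - 321\right) = \left(22 - 6\right) \left(-314 - 321\right) = \left(22 - 6\right) \left(-635\right) = 16 \left(-635\right) = -10160$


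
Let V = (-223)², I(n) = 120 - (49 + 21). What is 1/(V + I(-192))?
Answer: 1/49779 ≈ 2.0089e-5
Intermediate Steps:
I(n) = 50 (I(n) = 120 - 1*70 = 120 - 70 = 50)
V = 49729
1/(V + I(-192)) = 1/(49729 + 50) = 1/49779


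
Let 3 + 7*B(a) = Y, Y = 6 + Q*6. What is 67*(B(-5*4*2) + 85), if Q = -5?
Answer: 38056/7 ≈ 5436.6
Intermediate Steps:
Y = -24 (Y = 6 - 5*6 = 6 - 30 = -24)
B(a) = -27/7 (B(a) = -3/7 + (⅐)*(-24) = -3/7 - 24/7 = -27/7)
67*(B(-5*4*2) + 85) = 67*(-27/7 + 85) = 67*(568/7) = 38056/7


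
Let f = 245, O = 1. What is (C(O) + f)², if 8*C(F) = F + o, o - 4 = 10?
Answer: 3900625/64 ≈ 60947.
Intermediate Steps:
o = 14 (o = 4 + 10 = 14)
C(F) = 7/4 + F/8 (C(F) = (F + 14)/8 = (14 + F)/8 = 7/4 + F/8)
(C(O) + f)² = ((7/4 + (⅛)*1) + 245)² = ((7/4 + ⅛) + 245)² = (15/8 + 245)² = (1975/8)² = 3900625/64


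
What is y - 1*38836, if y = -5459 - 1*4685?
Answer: -48980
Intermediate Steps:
y = -10144 (y = -5459 - 4685 = -10144)
y - 1*38836 = -10144 - 1*38836 = -10144 - 38836 = -48980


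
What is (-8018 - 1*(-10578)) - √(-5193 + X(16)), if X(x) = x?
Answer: 2560 - I*√5177 ≈ 2560.0 - 71.951*I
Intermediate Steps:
(-8018 - 1*(-10578)) - √(-5193 + X(16)) = (-8018 - 1*(-10578)) - √(-5193 + 16) = (-8018 + 10578) - √(-5177) = 2560 - I*√5177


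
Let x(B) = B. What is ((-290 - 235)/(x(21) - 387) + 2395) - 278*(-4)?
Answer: 428029/122 ≈ 3508.4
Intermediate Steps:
((-290 - 235)/(x(21) - 387) + 2395) - 278*(-4) = ((-290 - 235)/(21 - 387) + 2395) - 278*(-4) = (-525/(-366) + 2395) + 1112 = (-525*(-1/366) + 2395) + 1112 = (175/122 + 2395) + 1112 = 292365/122 + 1112 = 428029/122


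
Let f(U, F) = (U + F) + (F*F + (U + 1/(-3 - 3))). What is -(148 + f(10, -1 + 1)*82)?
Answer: -5323/3 ≈ -1774.3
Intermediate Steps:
f(U, F) = -1/6 + F + F**2 + 2*U (f(U, F) = (F + U) + (F**2 + (U + 1/(-6))) = (F + U) + (F**2 + (U - 1/6)) = (F + U) + (F**2 + (-1/6 + U)) = (F + U) + (-1/6 + U + F**2) = -1/6 + F + F**2 + 2*U)
-(148 + f(10, -1 + 1)*82) = -(148 + (-1/6 + (-1 + 1) + (-1 + 1)**2 + 2*10)*82) = -(148 + (-1/6 + 0 + 0**2 + 20)*82) = -(148 + (-1/6 + 0 + 0 + 20)*82) = -(148 + (119/6)*82) = -(148 + 4879/3) = -1*5323/3 = -5323/3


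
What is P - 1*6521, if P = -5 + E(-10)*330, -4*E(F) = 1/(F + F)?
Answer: -52175/8 ≈ -6521.9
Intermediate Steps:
E(F) = -1/(8*F) (E(F) = -1/(4*(F + F)) = -1/(2*F)/4 = -1/(8*F))
P = -7/8 (P = -5 - ⅛/(-10)*330 = -5 - ⅛*(-⅒)*330 = -5 + (1/80)*330 = -5 + 33/8 = -7/8 ≈ -0.87500)
P - 1*6521 = -7/8 - 1*6521 = -7/8 - 6521 = -52175/8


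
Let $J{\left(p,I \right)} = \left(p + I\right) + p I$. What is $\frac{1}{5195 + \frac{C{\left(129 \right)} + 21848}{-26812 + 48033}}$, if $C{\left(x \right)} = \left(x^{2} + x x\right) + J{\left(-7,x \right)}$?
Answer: $\frac{21221}{110297444} \approx 0.0001924$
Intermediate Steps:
$J{\left(p,I \right)} = I + p + I p$ ($J{\left(p,I \right)} = \left(I + p\right) + I p = I + p + I p$)
$C{\left(x \right)} = -7 - 6 x + 2 x^{2}$ ($C{\left(x \right)} = \left(x^{2} + x x\right) + \left(x - 7 + x \left(-7\right)\right) = \left(x^{2} + x^{2}\right) - \left(7 + 6 x\right) = 2 x^{2} - \left(7 + 6 x\right) = -7 - 6 x + 2 x^{2}$)
$\frac{1}{5195 + \frac{C{\left(129 \right)} + 21848}{-26812 + 48033}} = \frac{1}{5195 + \frac{\left(-7 - 774 + 2 \cdot 129^{2}\right) + 21848}{-26812 + 48033}} = \frac{1}{5195 + \frac{\left(-7 - 774 + 2 \cdot 16641\right) + 21848}{21221}} = \frac{1}{5195 + \left(\left(-7 - 774 + 33282\right) + 21848\right) \frac{1}{21221}} = \frac{1}{5195 + \left(32501 + 21848\right) \frac{1}{21221}} = \frac{1}{5195 + 54349 \cdot \frac{1}{21221}} = \frac{1}{5195 + \frac{54349}{21221}} = \frac{1}{\frac{110297444}{21221}} = \frac{21221}{110297444}$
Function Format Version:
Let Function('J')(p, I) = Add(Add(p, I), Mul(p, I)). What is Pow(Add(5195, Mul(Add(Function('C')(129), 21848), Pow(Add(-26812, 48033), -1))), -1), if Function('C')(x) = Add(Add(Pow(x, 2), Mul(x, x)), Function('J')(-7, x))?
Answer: Rational(21221, 110297444) ≈ 0.00019240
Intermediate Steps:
Function('J')(p, I) = Add(I, p, Mul(I, p)) (Function('J')(p, I) = Add(Add(I, p), Mul(I, p)) = Add(I, p, Mul(I, p)))
Function('C')(x) = Add(-7, Mul(-6, x), Mul(2, Pow(x, 2))) (Function('C')(x) = Add(Add(Pow(x, 2), Mul(x, x)), Add(x, -7, Mul(x, -7))) = Add(Add(Pow(x, 2), Pow(x, 2)), Add(x, -7, Mul(-7, x))) = Add(Mul(2, Pow(x, 2)), Add(-7, Mul(-6, x))) = Add(-7, Mul(-6, x), Mul(2, Pow(x, 2))))
Pow(Add(5195, Mul(Add(Function('C')(129), 21848), Pow(Add(-26812, 48033), -1))), -1) = Pow(Add(5195, Mul(Add(Add(-7, Mul(-6, 129), Mul(2, Pow(129, 2))), 21848), Pow(Add(-26812, 48033), -1))), -1) = Pow(Add(5195, Mul(Add(Add(-7, -774, Mul(2, 16641)), 21848), Pow(21221, -1))), -1) = Pow(Add(5195, Mul(Add(Add(-7, -774, 33282), 21848), Rational(1, 21221))), -1) = Pow(Add(5195, Mul(Add(32501, 21848), Rational(1, 21221))), -1) = Pow(Add(5195, Mul(54349, Rational(1, 21221))), -1) = Pow(Add(5195, Rational(54349, 21221)), -1) = Pow(Rational(110297444, 21221), -1) = Rational(21221, 110297444)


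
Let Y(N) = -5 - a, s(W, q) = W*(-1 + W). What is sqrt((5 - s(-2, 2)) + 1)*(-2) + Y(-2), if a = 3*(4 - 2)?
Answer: -11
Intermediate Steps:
a = 6 (a = 3*2 = 6)
Y(N) = -11 (Y(N) = -5 - 1*6 = -5 - 6 = -11)
sqrt((5 - s(-2, 2)) + 1)*(-2) + Y(-2) = sqrt((5 - (-2)*(-1 - 2)) + 1)*(-2) - 11 = sqrt((5 - (-2)*(-3)) + 1)*(-2) - 11 = sqrt((5 - 1*6) + 1)*(-2) - 11 = sqrt((5 - 6) + 1)*(-2) - 11 = sqrt(-1 + 1)*(-2) - 11 = sqrt(0)*(-2) - 11 = 0*(-2) - 11 = 0 - 11 = -11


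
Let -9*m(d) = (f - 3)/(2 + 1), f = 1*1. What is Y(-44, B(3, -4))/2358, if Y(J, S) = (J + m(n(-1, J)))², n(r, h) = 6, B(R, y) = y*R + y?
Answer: 703298/859491 ≈ 0.81827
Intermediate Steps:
B(R, y) = y + R*y (B(R, y) = R*y + y = y + R*y)
f = 1
m(d) = 2/27 (m(d) = -(1 - 3)/(9*(2 + 1)) = -(-2)/(9*3) = -⅑*(-⅔) = 2/27)
Y(J, S) = (2/27 + J)² (Y(J, S) = (J + 2/27)² = (2/27 + J)²)
Y(-44, B(3, -4))/2358 = ((2 + 27*(-44))²/729)/2358 = ((2 - 1188)²/729)*(1/2358) = ((1/729)*(-1186)²)*(1/2358) = ((1/729)*1406596)*(1/2358) = (1406596/729)*(1/2358) = 703298/859491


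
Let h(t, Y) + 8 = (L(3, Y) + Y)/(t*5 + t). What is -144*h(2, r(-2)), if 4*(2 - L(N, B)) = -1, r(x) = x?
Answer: 1149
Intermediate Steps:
L(N, B) = 9/4 (L(N, B) = 2 - ¼*(-1) = 2 + ¼ = 9/4)
h(t, Y) = -8 + (9/4 + Y)/(6*t) (h(t, Y) = -8 + (9/4 + Y)/(t*5 + t) = -8 + (9/4 + Y)/(5*t + t) = -8 + (9/4 + Y)/((6*t)) = -8 + (9/4 + Y)*(1/(6*t)) = -8 + (9/4 + Y)/(6*t))
-144*h(2, r(-2)) = -6*(9 - 192*2 + 4*(-2))/2 = -6*(9 - 384 - 8)/2 = -6*(-383)/2 = -144*(-383/48) = 1149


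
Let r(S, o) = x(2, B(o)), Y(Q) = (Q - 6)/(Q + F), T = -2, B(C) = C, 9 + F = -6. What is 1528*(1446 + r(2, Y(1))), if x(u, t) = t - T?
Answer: 15491628/7 ≈ 2.2131e+6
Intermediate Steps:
F = -15 (F = -9 - 6 = -15)
Y(Q) = (-6 + Q)/(-15 + Q) (Y(Q) = (Q - 6)/(Q - 15) = (-6 + Q)/(-15 + Q))
x(u, t) = 2 + t (x(u, t) = t - 1*(-2) = t + 2 = 2 + t)
r(S, o) = 2 + o
1528*(1446 + r(2, Y(1))) = 1528*(1446 + (2 + (-6 + 1)/(-15 + 1))) = 1528*(1446 + (2 - 5/(-14))) = 1528*(1446 + (2 - 1/14*(-5))) = 1528*(1446 + (2 + 5/14)) = 1528*(1446 + 33/14) = 1528*(20277/14) = 15491628/7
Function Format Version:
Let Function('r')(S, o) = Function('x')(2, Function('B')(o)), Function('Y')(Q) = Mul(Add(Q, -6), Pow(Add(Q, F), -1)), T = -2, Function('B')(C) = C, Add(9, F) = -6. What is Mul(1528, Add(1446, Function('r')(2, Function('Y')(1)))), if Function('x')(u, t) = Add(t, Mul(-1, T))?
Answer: Rational(15491628, 7) ≈ 2.2131e+6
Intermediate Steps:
F = -15 (F = Add(-9, -6) = -15)
Function('Y')(Q) = Mul(Pow(Add(-15, Q), -1), Add(-6, Q)) (Function('Y')(Q) = Mul(Add(Q, -6), Pow(Add(Q, -15), -1)) = Mul(Add(-6, Q), Pow(Add(-15, Q), -1)) = Mul(Pow(Add(-15, Q), -1), Add(-6, Q)))
Function('x')(u, t) = Add(2, t) (Function('x')(u, t) = Add(t, Mul(-1, -2)) = Add(t, 2) = Add(2, t))
Function('r')(S, o) = Add(2, o)
Mul(1528, Add(1446, Function('r')(2, Function('Y')(1)))) = Mul(1528, Add(1446, Add(2, Mul(Pow(Add(-15, 1), -1), Add(-6, 1))))) = Mul(1528, Add(1446, Add(2, Mul(Pow(-14, -1), -5)))) = Mul(1528, Add(1446, Add(2, Mul(Rational(-1, 14), -5)))) = Mul(1528, Add(1446, Add(2, Rational(5, 14)))) = Mul(1528, Add(1446, Rational(33, 14))) = Mul(1528, Rational(20277, 14)) = Rational(15491628, 7)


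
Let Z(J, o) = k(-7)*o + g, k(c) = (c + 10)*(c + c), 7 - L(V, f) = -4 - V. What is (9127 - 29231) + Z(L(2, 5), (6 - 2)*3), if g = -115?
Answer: -20723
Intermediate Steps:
L(V, f) = 11 + V (L(V, f) = 7 - (-4 - V) = 7 + (4 + V) = 11 + V)
k(c) = 2*c*(10 + c) (k(c) = (10 + c)*(2*c) = 2*c*(10 + c))
Z(J, o) = -115 - 42*o (Z(J, o) = (2*(-7)*(10 - 7))*o - 115 = (2*(-7)*3)*o - 115 = -42*o - 115 = -115 - 42*o)
(9127 - 29231) + Z(L(2, 5), (6 - 2)*3) = (9127 - 29231) + (-115 - 42*(6 - 2)*3) = -20104 + (-115 - 168*3) = -20104 + (-115 - 42*12) = -20104 + (-115 - 504) = -20104 - 619 = -20723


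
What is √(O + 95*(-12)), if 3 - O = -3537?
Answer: 20*√6 ≈ 48.990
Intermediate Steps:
O = 3540 (O = 3 - 1*(-3537) = 3 + 3537 = 3540)
√(O + 95*(-12)) = √(3540 + 95*(-12)) = √(3540 - 1140) = √2400 = 20*√6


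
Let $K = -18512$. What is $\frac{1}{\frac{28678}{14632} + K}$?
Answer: $- \frac{7316}{135419453} \approx -5.4025 \cdot 10^{-5}$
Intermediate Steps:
$\frac{1}{\frac{28678}{14632} + K} = \frac{1}{\frac{28678}{14632} - 18512} = \frac{1}{28678 \cdot \frac{1}{14632} - 18512} = \frac{1}{\frac{14339}{7316} - 18512} = \frac{1}{- \frac{135419453}{7316}} = - \frac{7316}{135419453}$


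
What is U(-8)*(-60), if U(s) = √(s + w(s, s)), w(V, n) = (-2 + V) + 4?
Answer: -60*I*√14 ≈ -224.5*I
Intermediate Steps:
w(V, n) = 2 + V
U(s) = √(2 + 2*s) (U(s) = √(s + (2 + s)) = √(2 + 2*s))
U(-8)*(-60) = √(2 + 2*(-8))*(-60) = √(2 - 16)*(-60) = √(-14)*(-60) = (I*√14)*(-60) = -60*I*√14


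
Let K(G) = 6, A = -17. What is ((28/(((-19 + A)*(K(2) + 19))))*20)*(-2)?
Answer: 56/45 ≈ 1.2444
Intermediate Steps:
((28/(((-19 + A)*(K(2) + 19))))*20)*(-2) = ((28/(((-19 - 17)*(6 + 19))))*20)*(-2) = ((28/((-36*25)))*20)*(-2) = ((28/(-900))*20)*(-2) = ((28*(-1/900))*20)*(-2) = -7/225*20*(-2) = -28/45*(-2) = 56/45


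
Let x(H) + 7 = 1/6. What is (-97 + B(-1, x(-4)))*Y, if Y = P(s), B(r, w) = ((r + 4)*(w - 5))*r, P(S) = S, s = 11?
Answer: -1353/2 ≈ -676.50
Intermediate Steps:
x(H) = -41/6 (x(H) = -7 + 1/6 = -41/6)
B(r, w) = r*(-5 + w)*(4 + r) (B(r, w) = ((4 + r)*(-5 + w))*r = ((-5 + w)*(4 + r))*r = r*(-5 + w)*(4 + r))
Y = 11
(-97 + B(-1, x(-4)))*Y = (-97 - (-20 - 5*(-1) + 4*(-41/6) - 1*(-41/6)))*11 = (-97 - (-20 + 5 - 82/3 + 41/6))*11 = (-97 - 1*(-71/2))*11 = (-97 + 71/2)*11 = -123/2*11 = -1353/2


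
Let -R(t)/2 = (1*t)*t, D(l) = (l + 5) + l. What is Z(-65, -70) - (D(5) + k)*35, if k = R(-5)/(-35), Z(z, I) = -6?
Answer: -581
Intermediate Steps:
D(l) = 5 + 2*l (D(l) = (5 + l) + l = 5 + 2*l)
R(t) = -2*t**2 (R(t) = -2*1*t*t = -2*t*t = -2*t**2)
k = 10/7 (k = -2*(-5)**2/(-35) = -2*25*(-1/35) = -50*(-1/35) = 10/7 ≈ 1.4286)
Z(-65, -70) - (D(5) + k)*35 = -6 - ((5 + 2*5) + 10/7)*35 = -6 - ((5 + 10) + 10/7)*35 = -6 - (15 + 10/7)*35 = -6 - 115*35/7 = -6 - 1*575 = -6 - 575 = -581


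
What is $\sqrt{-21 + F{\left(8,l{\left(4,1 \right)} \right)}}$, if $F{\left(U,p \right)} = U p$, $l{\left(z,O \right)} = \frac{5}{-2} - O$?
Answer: $7 i \approx 7.0 i$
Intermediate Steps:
$l{\left(z,O \right)} = - \frac{5}{2} - O$ ($l{\left(z,O \right)} = 5 \left(- \frac{1}{2}\right) - O = - \frac{5}{2} - O$)
$\sqrt{-21 + F{\left(8,l{\left(4,1 \right)} \right)}} = \sqrt{-21 + 8 \left(- \frac{5}{2} - 1\right)} = \sqrt{-21 + 8 \left(- \frac{7}{2}\right)} = \sqrt{-21 - 28} = \sqrt{-49} = 7 i$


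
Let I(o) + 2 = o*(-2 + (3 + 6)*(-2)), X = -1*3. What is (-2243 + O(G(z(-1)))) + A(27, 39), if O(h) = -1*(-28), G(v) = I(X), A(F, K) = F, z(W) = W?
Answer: -2188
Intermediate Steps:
X = -3
I(o) = -2 - 20*o (I(o) = -2 + o*(-2 + (3 + 6)*(-2)) = -2 + o*(-2 + 9*(-2)) = -2 + o*(-2 - 18) = -2 + o*(-20) = -2 - 20*o)
G(v) = 58 (G(v) = -2 - 20*(-3) = -2 + 60 = 58)
O(h) = 28
(-2243 + O(G(z(-1)))) + A(27, 39) = (-2243 + 28) + 27 = -2215 + 27 = -2188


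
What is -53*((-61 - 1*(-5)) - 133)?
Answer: 10017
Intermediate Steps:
-53*((-61 - 1*(-5)) - 133) = -53*((-61 + 5) - 133) = -53*(-56 - 133) = -53*(-189) = 10017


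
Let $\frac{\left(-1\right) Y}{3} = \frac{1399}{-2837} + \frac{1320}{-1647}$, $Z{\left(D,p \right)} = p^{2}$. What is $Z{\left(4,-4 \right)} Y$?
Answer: $\frac{32261296}{519171} \approx 62.14$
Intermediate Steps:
$Y = \frac{2016331}{519171}$ ($Y = - 3 \left(\frac{1399}{-2837} + \frac{1320}{-1647}\right) = - 3 \left(1399 \left(- \frac{1}{2837}\right) + 1320 \left(- \frac{1}{1647}\right)\right) = - 3 \left(- \frac{1399}{2837} - \frac{440}{549}\right) = \left(-3\right) \left(- \frac{2016331}{1557513}\right) = \frac{2016331}{519171} \approx 3.8838$)
$Z{\left(4,-4 \right)} Y = \left(-4\right)^{2} \cdot \frac{2016331}{519171} = 16 \cdot \frac{2016331}{519171} = \frac{32261296}{519171}$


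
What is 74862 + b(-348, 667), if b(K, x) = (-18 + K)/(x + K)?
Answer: 23880612/319 ≈ 74861.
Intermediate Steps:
b(K, x) = (-18 + K)/(K + x)
74862 + b(-348, 667) = 74862 + (-18 - 348)/(-348 + 667) = 74862 - 366/319 = 23880612/319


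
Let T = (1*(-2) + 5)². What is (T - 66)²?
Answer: 3249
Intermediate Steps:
T = 9 (T = (-2 + 5)² = 3² = 9)
(T - 66)² = (9 - 66)² = (-57)² = 3249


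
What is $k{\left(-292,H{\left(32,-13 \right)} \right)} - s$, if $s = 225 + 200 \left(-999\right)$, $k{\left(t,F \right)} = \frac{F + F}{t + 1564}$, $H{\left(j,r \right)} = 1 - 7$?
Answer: $\frac{21154949}{106} \approx 1.9958 \cdot 10^{5}$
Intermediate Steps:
$H{\left(j,r \right)} = -6$ ($H{\left(j,r \right)} = 1 - 7 = -6$)
$k{\left(t,F \right)} = \frac{2 F}{1564 + t}$
$s = -199575$ ($s = 225 - 199800 = -199575$)
$k{\left(-292,H{\left(32,-13 \right)} \right)} - s = 2 \left(-6\right) \frac{1}{1564 - 292} - -199575 = 2 \left(-6\right) \frac{1}{1272} + 199575 = - \frac{1}{106} + 199575 = \frac{21154949}{106}$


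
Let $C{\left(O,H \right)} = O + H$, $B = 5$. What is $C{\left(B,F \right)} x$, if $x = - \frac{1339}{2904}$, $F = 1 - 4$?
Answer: $- \frac{1339}{1452} \approx -0.92218$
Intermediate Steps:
$F = -3$ ($F = 1 - 4 = -3$)
$C{\left(O,H \right)} = H + O$
$x = - \frac{1339}{2904}$ ($x = \left(-1339\right) \frac{1}{2904} = - \frac{1339}{2904} \approx -0.46109$)
$C{\left(B,F \right)} x = \left(-3 + 5\right) \left(- \frac{1339}{2904}\right) = 2 \left(- \frac{1339}{2904}\right) = - \frac{1339}{1452}$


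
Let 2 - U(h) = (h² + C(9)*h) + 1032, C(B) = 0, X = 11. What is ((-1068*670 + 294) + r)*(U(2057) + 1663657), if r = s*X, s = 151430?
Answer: -2441382740608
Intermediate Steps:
U(h) = -1030 - h² (U(h) = 2 - ((h² + 0*h) + 1032) = 2 - ((h² + 0) + 1032) = 2 - (h² + 1032) = 2 - (1032 + h²) = 2 + (-1032 - h²) = -1030 - h²)
r = 1665730 (r = 151430*11 = 1665730)
((-1068*670 + 294) + r)*(U(2057) + 1663657) = ((-1068*670 + 294) + 1665730)*((-1030 - 1*2057²) + 1663657) = ((-715560 + 294) + 1665730)*((-1030 - 1*4231249) + 1663657) = (-715266 + 1665730)*((-1030 - 4231249) + 1663657) = 950464*(-4232279 + 1663657) = 950464*(-2568622) = -2441382740608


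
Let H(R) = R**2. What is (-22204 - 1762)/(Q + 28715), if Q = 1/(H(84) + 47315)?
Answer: -651527693/780631633 ≈ -0.83462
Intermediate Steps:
Q = 1/54371 (Q = 1/(84**2 + 47315) = 1/(7056 + 47315) = 1/54371 ≈ 1.8392e-5)
(-22204 - 1762)/(Q + 28715) = (-22204 - 1762)/(1/54371 + 28715) = -23966/1561263266/54371 = -23966*54371/1561263266 = -651527693/780631633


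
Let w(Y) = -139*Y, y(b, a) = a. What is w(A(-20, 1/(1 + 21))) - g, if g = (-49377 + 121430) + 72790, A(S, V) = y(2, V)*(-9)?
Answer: -3185295/22 ≈ -1.4479e+5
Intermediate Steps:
A(S, V) = -9*V (A(S, V) = V*(-9) = -9*V)
g = 144843 (g = 72053 + 72790 = 144843)
w(A(-20, 1/(1 + 21))) - g = -(-1251)/(1 + 21) - 1*144843 = -(-1251)/22 - 144843 = -139*(-9/22) - 144843 = 1251/22 - 144843 = -3185295/22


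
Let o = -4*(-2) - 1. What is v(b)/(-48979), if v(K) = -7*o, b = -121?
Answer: 7/6997 ≈ 0.0010004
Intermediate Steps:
o = 7 (o = 8 - 1 = 7)
v(K) = -49 (v(K) = -7*7 = -49)
v(b)/(-48979) = -49/(-48979) = -49*(-1/48979) = 7/6997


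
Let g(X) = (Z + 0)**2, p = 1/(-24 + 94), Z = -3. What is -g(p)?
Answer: -9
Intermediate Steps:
p = 1/70 ≈ 0.014286
g(X) = 9 (g(X) = (-3 + 0)**2 = (-3)**2 = 9)
-g(p) = -1*9 = -9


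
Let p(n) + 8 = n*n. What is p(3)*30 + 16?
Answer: 46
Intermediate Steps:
p(n) = -8 + n² (p(n) = -8 + n*n = -8 + n²)
p(3)*30 + 16 = (-8 + 3²)*30 + 16 = (-8 + 9)*30 + 16 = 1*30 + 16 = 30 + 16 = 46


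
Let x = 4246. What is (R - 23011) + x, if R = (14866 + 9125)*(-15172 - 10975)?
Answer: -627311442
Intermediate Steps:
R = -627292677 (R = 23991*(-26147) = -627292677)
(R - 23011) + x = (-627292677 - 23011) + 4246 = -627315688 + 4246 = -627311442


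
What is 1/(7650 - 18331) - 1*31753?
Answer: -339153794/10681 ≈ -31753.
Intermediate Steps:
1/(7650 - 18331) - 1*31753 = 1/(-10681) - 31753 = -1/10681 - 31753 = -339153794/10681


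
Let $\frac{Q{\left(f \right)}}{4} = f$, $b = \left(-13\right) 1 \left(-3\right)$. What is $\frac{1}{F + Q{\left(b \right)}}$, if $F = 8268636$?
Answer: $\frac{1}{8268792} \approx 1.2094 \cdot 10^{-7}$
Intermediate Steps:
$b = 39$ ($b = \left(-13\right) \left(-3\right) = 39$)
$Q{\left(f \right)} = 4 f$
$\frac{1}{F + Q{\left(b \right)}} = \frac{1}{8268636 + 4 \cdot 39} = \frac{1}{8268636 + 156} = \frac{1}{8268792}$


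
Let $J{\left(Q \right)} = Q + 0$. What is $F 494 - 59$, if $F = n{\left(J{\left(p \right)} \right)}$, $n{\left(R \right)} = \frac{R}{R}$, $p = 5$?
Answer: $435$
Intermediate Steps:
$J{\left(Q \right)} = Q$
$n{\left(R \right)} = 1$
$F = 1$
$F 494 - 59 = 1 \cdot 494 - 59 = 494 - 59 = 435$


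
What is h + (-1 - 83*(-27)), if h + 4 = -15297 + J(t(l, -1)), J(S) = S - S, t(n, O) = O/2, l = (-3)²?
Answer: -13061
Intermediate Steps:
l = 9
t(n, O) = O/2 (t(n, O) = O*(½) = O/2)
J(S) = 0
h = -15301 (h = -4 + (-15297 + 0) = -4 - 15297 = -15301)
h + (-1 - 83*(-27)) = -15301 + (-1 - 83*(-27)) = -15301 + (-1 + 2241) = -15301 + 2240 = -13061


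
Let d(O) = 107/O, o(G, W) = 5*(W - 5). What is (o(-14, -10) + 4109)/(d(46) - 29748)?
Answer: -185564/1368301 ≈ -0.13562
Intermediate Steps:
o(G, W) = -25 + 5*W (o(G, W) = 5*(-5 + W) = -25 + 5*W)
(o(-14, -10) + 4109)/(d(46) - 29748) = ((-25 + 5*(-10)) + 4109)/(107/46 - 29748) = ((-25 - 50) + 4109)/(107*(1/46) - 29748) = (-75 + 4109)/(107/46 - 29748) = 4034/(-1368301/46) = 4034*(-46/1368301) = -185564/1368301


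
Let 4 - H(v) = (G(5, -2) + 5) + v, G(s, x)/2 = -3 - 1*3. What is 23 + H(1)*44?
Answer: 463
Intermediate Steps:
G(s, x) = -12 (G(s, x) = 2*(-3 - 1*3) = 2*(-3 - 3) = 2*(-6) = -12)
H(v) = 11 - v (H(v) = 4 - ((-12 + 5) + v) = 4 - (-7 + v) = 4 + (7 - v) = 11 - v)
23 + H(1)*44 = 23 + (11 - 1*1)*44 = 23 + (11 - 1)*44 = 23 + 10*44 = 23 + 440 = 463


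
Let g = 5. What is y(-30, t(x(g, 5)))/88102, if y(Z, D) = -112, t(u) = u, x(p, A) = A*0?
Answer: -8/6293 ≈ -0.0012713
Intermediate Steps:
x(p, A) = 0
y(-30, t(x(g, 5)))/88102 = -112/88102 = -112*1/88102 = -8/6293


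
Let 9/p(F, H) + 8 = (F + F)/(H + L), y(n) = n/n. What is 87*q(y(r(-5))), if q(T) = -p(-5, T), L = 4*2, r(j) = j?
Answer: 7047/82 ≈ 85.939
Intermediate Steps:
L = 8
y(n) = 1
p(F, H) = 9/(-8 + 2*F/(8 + H)) (p(F, H) = 9/(-8 + (F + F)/(H + 8)) = 9/(-8 + (2*F)/(8 + H)) = 9/(-8 + 2*F/(8 + H)))
q(T) = -9*(8 + T)/(2*(-37 - 4*T)) (q(T) = -9*(8 + T)/(2*(-32 - 5 - 4*T)) = -9*(8 + T)/(2*(-37 - 4*T)))
87*q(y(r(-5))) = 87*(9*(8 + 1)/(2*(37 + 4*1))) = 87*((9/2)*9/(37 + 4)) = 87*((9/2)*9/41) = 87*((9/2)*(1/41)*9) = 87*(81/82) = 7047/82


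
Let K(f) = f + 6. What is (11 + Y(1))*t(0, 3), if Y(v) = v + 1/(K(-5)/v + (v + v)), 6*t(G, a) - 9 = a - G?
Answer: 74/3 ≈ 24.667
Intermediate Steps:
K(f) = 6 + f
t(G, a) = 3/2 - G/6 + a/6 (t(G, a) = 3/2 + (a - G)/6 = 3/2 + (-G/6 + a/6) = 3/2 - G/6 + a/6)
Y(v) = v + 1/(1/v + 2*v) (Y(v) = v + 1/((6 - 5)/v + (v + v)) = v + 1/(1/v + 2*v))
(11 + Y(1))*t(0, 3) = (11 + 2*1*(1 + 1**2)/(1 + 2*1**2))*(3/2 - 1/6*0 + (1/6)*3) = (11 + 2*1*(1 + 1)/(1 + 2*1))*(3/2 + 0 + 1/2) = (11 + 2*1*2/(1 + 2))*2 = (11 + 2*1*2/3)*2 = (11 + 2*1*(1/3)*2)*2 = (11 + 4/3)*2 = (37/3)*2 = 74/3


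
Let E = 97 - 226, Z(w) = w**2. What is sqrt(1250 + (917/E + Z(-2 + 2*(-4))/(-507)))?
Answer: sqrt(388318337)/559 ≈ 35.252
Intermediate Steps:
E = -129
sqrt(1250 + (917/E + Z(-2 + 2*(-4))/(-507))) = sqrt(1250 + (917/(-129) + (-2 + 2*(-4))**2/(-507))) = sqrt(1250 + (917*(-1/129) + (-2 - 8)**2*(-1/507))) = sqrt(1250 + (-917/129 + (-10)**2*(-1/507))) = sqrt(1250 + (-917/129 + 100*(-1/507))) = sqrt(1250 + (-917/129 - 100/507)) = sqrt(1250 - 53091/7267) = sqrt(9030659/7267) = sqrt(388318337)/559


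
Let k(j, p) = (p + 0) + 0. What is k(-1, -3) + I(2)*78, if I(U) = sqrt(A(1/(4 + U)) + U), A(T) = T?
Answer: -3 + 13*sqrt(78) ≈ 111.81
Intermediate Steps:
I(U) = sqrt(U + 1/(4 + U)) (I(U) = sqrt(1/(4 + U) + U) = sqrt(U + 1/(4 + U)))
k(j, p) = p (k(j, p) = p + 0 = p)
k(-1, -3) + I(2)*78 = -3 + sqrt((1 + 2*(4 + 2))/(4 + 2))*78 = -3 + sqrt((1 + 2*6)/6)*78 = -3 + sqrt((1 + 12)/6)*78 = -3 + sqrt((1/6)*13)*78 = -3 + sqrt(13/6)*78 = -3 + (sqrt(78)/6)*78 = -3 + 13*sqrt(78)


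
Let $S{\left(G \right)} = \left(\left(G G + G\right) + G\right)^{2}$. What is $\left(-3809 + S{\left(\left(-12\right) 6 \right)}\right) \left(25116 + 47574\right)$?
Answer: $1846165427790$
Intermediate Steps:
$S{\left(G \right)} = \left(G^{2} + 2 G\right)^{2}$ ($S{\left(G \right)} = \left(\left(G^{2} + G\right) + G\right)^{2} = \left(\left(G + G^{2}\right) + G\right)^{2} = \left(G^{2} + 2 G\right)^{2}$)
$\left(-3809 + S{\left(\left(-12\right) 6 \right)}\right) \left(25116 + 47574\right) = \left(-3809 + \left(\left(-12\right) 6\right)^{2} \left(2 - 72\right)^{2}\right) \left(25116 + 47574\right) = \left(-3809 + \left(-72\right)^{2} \left(2 - 72\right)^{2}\right) 72690 = \left(-3809 + 5184 \left(-70\right)^{2}\right) 72690 = \left(-3809 + 5184 \cdot 4900\right) 72690 = \left(-3809 + 25401600\right) 72690 = 25397791 \cdot 72690 = 1846165427790$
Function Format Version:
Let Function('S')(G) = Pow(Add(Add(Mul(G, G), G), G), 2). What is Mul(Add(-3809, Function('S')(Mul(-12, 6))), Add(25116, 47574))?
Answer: 1846165427790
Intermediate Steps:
Function('S')(G) = Pow(Add(Pow(G, 2), Mul(2, G)), 2) (Function('S')(G) = Pow(Add(Add(Pow(G, 2), G), G), 2) = Pow(Add(Add(G, Pow(G, 2)), G), 2) = Pow(Add(Pow(G, 2), Mul(2, G)), 2))
Mul(Add(-3809, Function('S')(Mul(-12, 6))), Add(25116, 47574)) = Mul(Add(-3809, Mul(Pow(Mul(-12, 6), 2), Pow(Add(2, Mul(-12, 6)), 2))), Add(25116, 47574)) = Mul(Add(-3809, Mul(Pow(-72, 2), Pow(Add(2, -72), 2))), 72690) = Mul(Add(-3809, Mul(5184, Pow(-70, 2))), 72690) = Mul(Add(-3809, Mul(5184, 4900)), 72690) = Mul(Add(-3809, 25401600), 72690) = Mul(25397791, 72690) = 1846165427790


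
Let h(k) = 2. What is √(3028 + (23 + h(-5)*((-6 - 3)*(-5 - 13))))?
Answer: 15*√15 ≈ 58.095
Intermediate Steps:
√(3028 + (23 + h(-5)*((-6 - 3)*(-5 - 13)))) = √(3028 + (23 + 2*((-6 - 3)*(-5 - 13)))) = √(3028 + (23 + 2*(-9*(-18)))) = √(3028 + (23 + 2*162)) = √(3028 + (23 + 324)) = √(3028 + 347) = √3375 = 15*√15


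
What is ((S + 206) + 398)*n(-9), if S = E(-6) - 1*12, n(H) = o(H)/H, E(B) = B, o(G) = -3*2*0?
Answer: 0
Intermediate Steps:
o(G) = 0 (o(G) = -6*0 = 0)
n(H) = 0 (n(H) = 0/H = 0)
S = -18 (S = -6 - 1*12 = -6 - 12 = -18)
((S + 206) + 398)*n(-9) = ((-18 + 206) + 398)*0 = (188 + 398)*0 = 586*0 = 0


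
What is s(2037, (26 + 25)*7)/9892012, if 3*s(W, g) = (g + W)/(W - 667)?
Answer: 399/6776028220 ≈ 5.8884e-8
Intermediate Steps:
s(W, g) = (W + g)/(3*(-667 + W)) (s(W, g) = ((g + W)/(W - 667))/3 = ((W + g)/(-667 + W))/3 = (W + g)/(3*(-667 + W)))
s(2037, (26 + 25)*7)/9892012 = ((2037 + (26 + 25)*7)/(3*(-667 + 2037)))/9892012 = ((⅓)*(2037 + 51*7)/1370)*(1/9892012) = ((⅓)*(1/1370)*(2037 + 357))*(1/9892012) = ((⅓)*(1/1370)*2394)*(1/9892012) = (399/685)*(1/9892012) = 399/6776028220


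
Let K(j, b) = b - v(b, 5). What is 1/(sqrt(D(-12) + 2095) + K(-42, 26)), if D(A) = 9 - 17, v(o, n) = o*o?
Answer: -650/420413 - sqrt(2087)/420413 ≈ -0.0016548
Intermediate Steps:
v(o, n) = o**2
K(j, b) = b - b**2
D(A) = -8
1/(sqrt(D(-12) + 2095) + K(-42, 26)) = 1/(sqrt(-8 + 2095) + 26*(1 - 1*26)) = 1/(sqrt(2087) + 26*(1 - 26)) = 1/(sqrt(2087) + 26*(-25)) = 1/(sqrt(2087) - 650) = 1/(-650 + sqrt(2087))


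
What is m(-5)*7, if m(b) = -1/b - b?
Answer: 182/5 ≈ 36.400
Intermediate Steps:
m(b) = -b - 1/b
m(-5)*7 = (-1*(-5) - 1/(-5))*7 = (5 - 1*(-1/5))*7 = (5 + 1/5)*7 = (26/5)*7 = 182/5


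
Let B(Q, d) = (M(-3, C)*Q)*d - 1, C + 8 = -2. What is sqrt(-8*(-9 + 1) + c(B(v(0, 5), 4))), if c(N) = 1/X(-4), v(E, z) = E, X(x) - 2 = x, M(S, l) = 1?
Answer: sqrt(254)/2 ≈ 7.9687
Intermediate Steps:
C = -10 (C = -8 - 2 = -10)
X(x) = 2 + x
B(Q, d) = -1 + Q*d (B(Q, d) = (1*Q)*d - 1 = Q*d - 1 = -1 + Q*d)
c(N) = -1/2 (c(N) = 1/(2 - 4) = 1/(-2) = -1/2)
sqrt(-8*(-9 + 1) + c(B(v(0, 5), 4))) = sqrt(-8*(-9 + 1) - 1/2) = sqrt(-8*(-8) - 1/2) = sqrt(64 - 1/2) = sqrt(127/2) = sqrt(254)/2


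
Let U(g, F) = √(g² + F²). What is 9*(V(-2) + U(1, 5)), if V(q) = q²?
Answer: 36 + 9*√26 ≈ 81.891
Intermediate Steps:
U(g, F) = √(F² + g²)
9*(V(-2) + U(1, 5)) = 9*((-2)² + √(5² + 1²)) = 9*(4 + √(25 + 1)) = 9*(4 + √26) = 36 + 9*√26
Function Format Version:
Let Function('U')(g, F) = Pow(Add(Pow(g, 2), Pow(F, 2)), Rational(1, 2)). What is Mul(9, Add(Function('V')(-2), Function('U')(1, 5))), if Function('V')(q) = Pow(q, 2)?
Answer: Add(36, Mul(9, Pow(26, Rational(1, 2)))) ≈ 81.891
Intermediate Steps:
Function('U')(g, F) = Pow(Add(Pow(F, 2), Pow(g, 2)), Rational(1, 2))
Mul(9, Add(Function('V')(-2), Function('U')(1, 5))) = Mul(9, Add(Pow(-2, 2), Pow(Add(Pow(5, 2), Pow(1, 2)), Rational(1, 2)))) = Mul(9, Add(4, Pow(Add(25, 1), Rational(1, 2)))) = Mul(9, Add(4, Pow(26, Rational(1, 2)))) = Add(36, Mul(9, Pow(26, Rational(1, 2))))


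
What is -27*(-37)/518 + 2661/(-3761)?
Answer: 64293/52654 ≈ 1.2210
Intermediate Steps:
-27*(-37)/518 + 2661/(-3761) = 999*(1/518) + 2661*(-1/3761) = 27/14 - 2661/3761 = 64293/52654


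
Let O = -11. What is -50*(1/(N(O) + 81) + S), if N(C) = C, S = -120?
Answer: 41995/7 ≈ 5999.3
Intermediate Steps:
-50*(1/(N(O) + 81) + S) = -50*(1/(-11 + 81) - 120) = -50*(1/70 - 120) = -50*(-8399/70) = 41995/7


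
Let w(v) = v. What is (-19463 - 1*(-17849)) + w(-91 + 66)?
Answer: -1639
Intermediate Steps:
(-19463 - 1*(-17849)) + w(-91 + 66) = (-19463 - 1*(-17849)) + (-91 + 66) = (-19463 + 17849) - 25 = -1614 - 25 = -1639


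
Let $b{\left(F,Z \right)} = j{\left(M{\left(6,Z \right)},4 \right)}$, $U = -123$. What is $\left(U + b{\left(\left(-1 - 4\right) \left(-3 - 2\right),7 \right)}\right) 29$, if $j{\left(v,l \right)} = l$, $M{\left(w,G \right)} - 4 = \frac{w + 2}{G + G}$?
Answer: $-3451$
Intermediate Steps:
$M{\left(w,G \right)} = 4 + \frac{2 + w}{2 G}$ ($M{\left(w,G \right)} = 4 + \frac{w + 2}{G + G} = 4 + \frac{2 + w}{2 G}$)
$b{\left(F,Z \right)} = 4$
$\left(U + b{\left(\left(-1 - 4\right) \left(-3 - 2\right),7 \right)}\right) 29 = \left(-123 + 4\right) 29 = \left(-119\right) 29 = -3451$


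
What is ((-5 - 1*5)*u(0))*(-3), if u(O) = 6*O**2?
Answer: 0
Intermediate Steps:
((-5 - 1*5)*u(0))*(-3) = ((-5 - 1*5)*(6*0**2))*(-3) = ((-5 - 5)*(6*0))*(-3) = -10*0*(-3) = 0*(-3) = 0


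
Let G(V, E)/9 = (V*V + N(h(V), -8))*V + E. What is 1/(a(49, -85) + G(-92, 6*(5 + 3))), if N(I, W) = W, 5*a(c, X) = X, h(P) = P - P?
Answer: -1/7001153 ≈ -1.4283e-7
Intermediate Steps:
h(P) = 0
a(c, X) = X/5
G(V, E) = 9*E + 9*V*(-8 + V²) (G(V, E) = 9*((V*V - 8)*V + E) = 9*((V² - 8)*V + E) = 9*((-8 + V²)*V + E) = 9*(V*(-8 + V²) + E) = 9*(E + V*(-8 + V²)) = 9*E + 9*V*(-8 + V²))
1/(a(49, -85) + G(-92, 6*(5 + 3))) = 1/((⅕)*(-85) + (-72*(-92) + 9*(6*(5 + 3)) + 9*(-92)³)) = 1/(-17 + (6624 + 9*(6*8) + 9*(-778688))) = 1/(-17 + (6624 + 9*48 - 7008192)) = 1/(-17 + (6624 + 432 - 7008192)) = 1/(-17 - 7001136) = 1/(-7001153) = -1/7001153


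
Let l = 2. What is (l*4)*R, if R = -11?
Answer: -88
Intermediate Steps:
(l*4)*R = (2*4)*(-11) = 8*(-11) = -88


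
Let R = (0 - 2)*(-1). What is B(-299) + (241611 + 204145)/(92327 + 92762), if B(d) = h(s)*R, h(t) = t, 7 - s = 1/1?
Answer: 2666824/185089 ≈ 14.408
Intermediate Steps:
s = 6 (s = 7 - 1/1 = 7 - 1*1 = 7 - 1 = 6)
R = 2 (R = -2*(-1) = 2)
B(d) = 12 (B(d) = 6*2 = 12)
B(-299) + (241611 + 204145)/(92327 + 92762) = 12 + (241611 + 204145)/(92327 + 92762) = 12 + 445756/185089 = 2666824/185089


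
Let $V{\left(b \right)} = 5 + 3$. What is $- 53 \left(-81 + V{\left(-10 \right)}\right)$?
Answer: $3869$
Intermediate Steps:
$V{\left(b \right)} = 8$
$- 53 \left(-81 + V{\left(-10 \right)}\right) = - 53 \left(-81 + 8\right) = \left(-53\right) \left(-73\right) = 3869$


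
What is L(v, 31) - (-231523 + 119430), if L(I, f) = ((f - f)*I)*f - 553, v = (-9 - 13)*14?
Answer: 111540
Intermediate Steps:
v = -308 (v = -22*14 = -308)
L(I, f) = -553 (L(I, f) = (0*I)*f - 553 = 0*f - 553 = 0 - 553 = -553)
L(v, 31) - (-231523 + 119430) = -553 - (-231523 + 119430) = -553 - 1*(-112093) = -553 + 112093 = 111540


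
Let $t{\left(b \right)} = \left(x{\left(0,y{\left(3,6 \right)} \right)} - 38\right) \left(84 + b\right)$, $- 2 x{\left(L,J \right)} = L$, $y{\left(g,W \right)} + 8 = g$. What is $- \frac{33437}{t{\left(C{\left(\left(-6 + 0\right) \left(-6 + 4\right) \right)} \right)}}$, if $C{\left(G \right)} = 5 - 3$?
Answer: $\frac{33437}{3268} \approx 10.232$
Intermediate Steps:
$y{\left(g,W \right)} = -8 + g$
$x{\left(L,J \right)} = - \frac{L}{2}$
$C{\left(G \right)} = 2$
$t{\left(b \right)} = -3192 - 38 b$ ($t{\left(b \right)} = \left(\left(- \frac{1}{2}\right) 0 - 38\right) \left(84 + b\right) = \left(0 - 38\right) \left(84 + b\right) = - 38 \left(84 + b\right) = -3192 - 38 b$)
$- \frac{33437}{t{\left(C{\left(\left(-6 + 0\right) \left(-6 + 4\right) \right)} \right)}} = - \frac{33437}{-3192 - 76} = - \frac{33437}{-3268} = \left(-33437\right) \left(- \frac{1}{3268}\right) = \frac{33437}{3268}$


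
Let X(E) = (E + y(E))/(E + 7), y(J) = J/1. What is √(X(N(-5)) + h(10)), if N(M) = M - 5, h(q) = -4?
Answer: 2*√6/3 ≈ 1.6330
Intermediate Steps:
N(M) = -5 + M
y(J) = J (y(J) = J*1 = J)
X(E) = 2*E/(7 + E) (X(E) = (E + E)/(E + 7) = (2*E)/(7 + E) = 2*E/(7 + E))
√(X(N(-5)) + h(10)) = √(2*(-5 - 5)/(7 + (-5 - 5)) - 4) = √(2*(-10)/(7 - 10) - 4) = √(2*(-10)/(-3) - 4) = √(2*(-10)*(-⅓) - 4) = √(20/3 - 4) = √(8/3) = 2*√6/3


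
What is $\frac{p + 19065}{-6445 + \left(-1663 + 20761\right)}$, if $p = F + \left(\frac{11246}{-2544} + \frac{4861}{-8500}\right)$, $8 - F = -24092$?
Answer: $\frac{116661500327}{34201059000} \approx 3.411$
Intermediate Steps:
$F = 24100$ ($F = 8 - -24092 = 8 + 24092 = 24100$)
$p = \frac{65128805327}{2703000}$ ($p = 24100 + \left(\frac{11246}{-2544} + \frac{4861}{-8500}\right) = 24100 + \left(11246 \left(- \frac{1}{2544}\right) + 4861 \left(- \frac{1}{8500}\right)\right) = 24100 - \frac{13494673}{2703000} = \frac{65128805327}{2703000} \approx 24095.0$)
$\frac{p + 19065}{-6445 + \left(-1663 + 20761\right)} = \frac{\frac{65128805327}{2703000} + 19065}{-6445 + \left(-1663 + 20761\right)} = \frac{116661500327}{2703000 \left(-6445 + 19098\right)} = \frac{116661500327}{2703000 \cdot 12653} = \frac{116661500327}{2703000} \cdot \frac{1}{12653} = \frac{116661500327}{34201059000}$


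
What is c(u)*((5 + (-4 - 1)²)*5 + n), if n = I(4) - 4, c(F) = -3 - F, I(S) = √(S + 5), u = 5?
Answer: -1192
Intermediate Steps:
I(S) = √(5 + S)
n = -1 (n = √(5 + 4) - 4 = √9 - 4 = 3 - 4 = -1)
c(u)*((5 + (-4 - 1)²)*5 + n) = (-3 - 1*5)*((5 + (-4 - 1)²)*5 - 1) = (-3 - 5)*((5 + (-5)²)*5 - 1) = -8*((5 + 25)*5 - 1) = -8*(30*5 - 1) = -8*(150 - 1) = -8*149 = -1192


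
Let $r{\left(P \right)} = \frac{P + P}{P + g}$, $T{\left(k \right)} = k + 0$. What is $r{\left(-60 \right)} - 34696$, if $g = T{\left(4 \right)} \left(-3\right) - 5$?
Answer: $- \frac{2671472}{77} \approx -34694.0$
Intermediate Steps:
$T{\left(k \right)} = k$
$g = -17$ ($g = 4 \left(-3\right) - 5 = -12 - 5 = -17$)
$r{\left(P \right)} = \frac{2 P}{-17 + P}$ ($r{\left(P \right)} = \frac{P + P}{P - 17} = \frac{2 P}{-17 + P}$)
$r{\left(-60 \right)} - 34696 = 2 \left(-60\right) \frac{1}{-17 - 60} - 34696 = 2 \left(-60\right) \frac{1}{-77} - 34696 = 2 \left(-60\right) \left(- \frac{1}{77}\right) - 34696 = \frac{120}{77} - 34696 = - \frac{2671472}{77}$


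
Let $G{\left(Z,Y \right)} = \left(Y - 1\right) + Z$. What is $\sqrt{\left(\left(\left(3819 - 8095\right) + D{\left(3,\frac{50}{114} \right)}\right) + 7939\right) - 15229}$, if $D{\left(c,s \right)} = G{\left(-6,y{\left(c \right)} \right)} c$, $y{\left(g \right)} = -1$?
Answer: $i \sqrt{11590} \approx 107.66 i$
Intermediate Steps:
$G{\left(Z,Y \right)} = -1 + Y + Z$ ($G{\left(Z,Y \right)} = \left(-1 + Y\right) + Z = -1 + Y + Z$)
$D{\left(c,s \right)} = - 8 c$ ($D{\left(c,s \right)} = \left(-1 - 1 - 6\right) c = - 8 c$)
$\sqrt{\left(\left(\left(3819 - 8095\right) + D{\left(3,\frac{50}{114} \right)}\right) + 7939\right) - 15229} = \sqrt{\left(\left(\left(3819 - 8095\right) - 24\right) + 7939\right) - 15229} = \sqrt{\left(\left(-4276 - 24\right) + 7939\right) - 15229} = \sqrt{\left(-4300 + 7939\right) - 15229} = \sqrt{3639 - 15229} = \sqrt{-11590} = i \sqrt{11590}$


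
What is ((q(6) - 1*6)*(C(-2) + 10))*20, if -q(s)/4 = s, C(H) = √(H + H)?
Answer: -6000 - 1200*I ≈ -6000.0 - 1200.0*I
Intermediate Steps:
C(H) = √2*√H (C(H) = √(2*H) = √2*√H)
q(s) = -4*s
((q(6) - 1*6)*(C(-2) + 10))*20 = ((-4*6 - 1*6)*(√2*√(-2) + 10))*20 = ((-24 - 6)*(√2*(I*√2) + 10))*20 = -30*(2*I + 10)*20 = -30*(10 + 2*I)*20 = (-300 - 60*I)*20 = -6000 - 1200*I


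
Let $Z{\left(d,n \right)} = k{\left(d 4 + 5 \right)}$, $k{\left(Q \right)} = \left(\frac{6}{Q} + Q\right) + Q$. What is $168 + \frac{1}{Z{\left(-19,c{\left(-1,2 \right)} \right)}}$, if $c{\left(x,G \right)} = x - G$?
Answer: $\frac{1694713}{10088} \approx 167.99$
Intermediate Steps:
$k{\left(Q \right)} = 2 Q + \frac{6}{Q}$ ($k{\left(Q \right)} = \left(Q + \frac{6}{Q}\right) + Q = 2 Q + \frac{6}{Q}$)
$Z{\left(d,n \right)} = 10 + \frac{6}{5 + 4 d} + 8 d$ ($Z{\left(d,n \right)} = 2 \left(d 4 + 5\right) + \frac{6}{d 4 + 5} = 2 \left(4 d + 5\right) + \frac{6}{4 d + 5} = 2 \left(5 + 4 d\right) + \frac{6}{5 + 4 d} = \left(10 + 8 d\right) + \frac{6}{5 + 4 d} = 10 + \frac{6}{5 + 4 d} + 8 d$)
$168 + \frac{1}{Z{\left(-19,c{\left(-1,2 \right)} \right)}} = 168 + \frac{1}{10 + \frac{6}{5 + 4 \left(-19\right)} + 8 \left(-19\right)} = 168 + \frac{1}{10 + \frac{6}{5 - 76} - 152} = 168 + \frac{1}{10 + \frac{6}{-71} - 152} = 168 + \frac{1}{10 + 6 \left(- \frac{1}{71}\right) - 152} = 168 + \frac{1}{10 - \frac{6}{71} - 152} = 168 + \frac{1}{- \frac{10088}{71}} = 168 - \frac{71}{10088} = \frac{1694713}{10088}$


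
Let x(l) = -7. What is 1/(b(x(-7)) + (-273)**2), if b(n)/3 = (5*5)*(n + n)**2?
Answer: 1/89229 ≈ 1.1207e-5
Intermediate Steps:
b(n) = 300*n**2 (b(n) = 3*((5*5)*(n + n)**2) = 3*(25*(2*n)**2) = 3*(25*(4*n**2)) = 3*(100*n**2) = 300*n**2)
1/(b(x(-7)) + (-273)**2) = 1/(300*(-7)**2 + (-273)**2) = 1/(300*49 + 74529) = 1/(14700 + 74529) = 1/89229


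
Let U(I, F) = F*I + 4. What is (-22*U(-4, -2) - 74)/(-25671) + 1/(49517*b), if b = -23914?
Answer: 400242518173/30398302789998 ≈ 0.013167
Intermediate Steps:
U(I, F) = 4 + F*I
(-22*U(-4, -2) - 74)/(-25671) + 1/(49517*b) = (-22*(4 - 2*(-4)) - 74)/(-25671) + 1/(49517*(-23914)) = (-22*(4 + 8) - 74)*(-1/25671) + (1/49517)*(-1/23914) = (-22*12 - 74)*(-1/25671) - 1/1184149538 = (-264 - 74)*(-1/25671) - 1/1184149538 = -338*(-1/25671) - 1/1184149538 = 338/25671 - 1/1184149538 = 400242518173/30398302789998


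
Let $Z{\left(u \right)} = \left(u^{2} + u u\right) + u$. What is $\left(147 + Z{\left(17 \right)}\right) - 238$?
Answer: $504$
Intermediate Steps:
$Z{\left(u \right)} = u + 2 u^{2}$ ($Z{\left(u \right)} = \left(u^{2} + u^{2}\right) + u = 2 u^{2} + u = u + 2 u^{2}$)
$\left(147 + Z{\left(17 \right)}\right) - 238 = \left(147 + 17 \left(1 + 2 \cdot 17\right)\right) - 238 = \left(147 + 17 \left(1 + 34\right)\right) - 238 = \left(147 + 17 \cdot 35\right) - 238 = \left(147 + 595\right) - 238 = 742 - 238 = 504$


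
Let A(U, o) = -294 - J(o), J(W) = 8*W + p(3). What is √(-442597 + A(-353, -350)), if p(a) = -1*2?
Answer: I*√440089 ≈ 663.39*I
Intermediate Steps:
p(a) = -2
J(W) = -2 + 8*W (J(W) = 8*W - 2 = -2 + 8*W)
A(U, o) = -292 - 8*o (A(U, o) = -294 - (-2 + 8*o) = -294 + (2 - 8*o) = -292 - 8*o)
√(-442597 + A(-353, -350)) = √(-442597 + (-292 - 8*(-350))) = √(-442597 + (-292 + 2800)) = √(-442597 + 2508) = √(-440089) = I*√440089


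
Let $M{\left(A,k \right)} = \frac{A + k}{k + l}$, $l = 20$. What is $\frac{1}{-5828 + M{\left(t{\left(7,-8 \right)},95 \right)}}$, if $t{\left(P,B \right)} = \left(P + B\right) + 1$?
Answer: $- \frac{23}{134025} \approx -0.00017161$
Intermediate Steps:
$t{\left(P,B \right)} = 1 + B + P$ ($t{\left(P,B \right)} = \left(B + P\right) + 1 = 1 + B + P$)
$M{\left(A,k \right)} = \frac{A + k}{20 + k}$ ($M{\left(A,k \right)} = \frac{A + k}{k + 20} = \frac{A + k}{20 + k}$)
$\frac{1}{-5828 + M{\left(t{\left(7,-8 \right)},95 \right)}} = \frac{1}{-5828 + \frac{\left(1 - 8 + 7\right) + 95}{20 + 95}} = \frac{1}{-5828 + \frac{0 + 95}{115}} = \frac{1}{-5828 + \frac{1}{115} \cdot 95} = \frac{1}{-5828 + \frac{19}{23}} = \frac{1}{- \frac{134025}{23}} = - \frac{23}{134025}$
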